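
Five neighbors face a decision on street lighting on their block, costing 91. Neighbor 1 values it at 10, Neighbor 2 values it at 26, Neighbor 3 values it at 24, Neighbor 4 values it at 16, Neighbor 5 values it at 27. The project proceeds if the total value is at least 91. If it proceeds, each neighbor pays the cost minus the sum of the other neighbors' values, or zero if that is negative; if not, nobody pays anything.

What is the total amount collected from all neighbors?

45

Total value 103 ≥ cost 91, so it is built.
Neighbor 1: others sum to 93; max(0, 91 - 93) = 0.
Neighbor 2: others sum to 77; max(0, 91 - 77) = 14.
Neighbor 3: others sum to 79; max(0, 91 - 79) = 12.
Neighbor 4: others sum to 87; max(0, 91 - 87) = 4.
Neighbor 5: others sum to 76; max(0, 91 - 76) = 15.
Total collected = 0 + 14 + 12 + 4 + 15 = 45.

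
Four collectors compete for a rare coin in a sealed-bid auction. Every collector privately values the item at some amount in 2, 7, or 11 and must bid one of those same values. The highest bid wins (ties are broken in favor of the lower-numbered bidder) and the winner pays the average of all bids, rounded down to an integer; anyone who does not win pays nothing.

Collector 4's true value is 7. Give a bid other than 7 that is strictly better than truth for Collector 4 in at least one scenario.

Suppose Collector 1 bids 2, Collector 2 bids 2 and Collector 3 bids 7.
Bid 7: loses, pays 0, utility 0.
Bid 11: wins, pays 5, utility 7 - 5 = 2.
So bidding 11 beats truth here (2 > 0).

11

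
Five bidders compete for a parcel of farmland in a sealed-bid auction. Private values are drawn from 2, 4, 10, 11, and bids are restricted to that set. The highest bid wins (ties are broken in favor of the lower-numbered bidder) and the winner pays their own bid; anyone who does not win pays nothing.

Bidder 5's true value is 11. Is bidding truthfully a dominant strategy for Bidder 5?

No

Consider the case where Bidder 1 bids 2, Bidder 2 bids 2, Bidder 3 bids 2 and Bidder 4 bids 2.
Truthful bid 11: wins, pays 11, utility 11 - 11 = 0.
Bid 4 instead: wins, pays 4, utility 11 - 4 = 7.
Since 7 > 0, bidding 4 is strictly better here, so truthful bidding is not dominant.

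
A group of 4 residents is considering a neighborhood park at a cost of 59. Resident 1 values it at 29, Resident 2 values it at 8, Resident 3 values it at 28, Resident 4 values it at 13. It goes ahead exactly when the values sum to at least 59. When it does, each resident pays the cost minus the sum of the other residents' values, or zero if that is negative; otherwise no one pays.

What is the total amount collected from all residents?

Total value 78 ≥ cost 59, so it is built.
Resident 1: others sum to 49; max(0, 59 - 49) = 10.
Resident 2: others sum to 70; max(0, 59 - 70) = 0.
Resident 3: others sum to 50; max(0, 59 - 50) = 9.
Resident 4: others sum to 65; max(0, 59 - 65) = 0.
Total collected = 10 + 0 + 9 + 0 = 19.

19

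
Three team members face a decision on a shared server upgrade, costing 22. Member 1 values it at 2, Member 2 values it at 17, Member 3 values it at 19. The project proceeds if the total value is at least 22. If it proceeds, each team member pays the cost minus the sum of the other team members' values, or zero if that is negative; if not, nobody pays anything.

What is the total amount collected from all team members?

4

Total value 38 ≥ cost 22, so it is built.
Member 1: others sum to 36; max(0, 22 - 36) = 0.
Member 2: others sum to 21; max(0, 22 - 21) = 1.
Member 3: others sum to 19; max(0, 22 - 19) = 3.
Total collected = 0 + 1 + 3 = 4.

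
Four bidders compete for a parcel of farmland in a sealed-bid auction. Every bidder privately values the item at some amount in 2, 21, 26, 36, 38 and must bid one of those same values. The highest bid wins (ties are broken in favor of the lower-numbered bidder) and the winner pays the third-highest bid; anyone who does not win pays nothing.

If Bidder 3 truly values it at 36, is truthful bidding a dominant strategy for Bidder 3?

No

Consider the case where Bidder 1 bids 2, Bidder 2 bids 2 and Bidder 4 bids 38.
Truthful bid 36: loses, pays 0, utility 0.
Bid 38 instead: wins, pays 2, utility 36 - 2 = 34.
Since 34 > 0, bidding 38 is strictly better here, so truthful bidding is not dominant.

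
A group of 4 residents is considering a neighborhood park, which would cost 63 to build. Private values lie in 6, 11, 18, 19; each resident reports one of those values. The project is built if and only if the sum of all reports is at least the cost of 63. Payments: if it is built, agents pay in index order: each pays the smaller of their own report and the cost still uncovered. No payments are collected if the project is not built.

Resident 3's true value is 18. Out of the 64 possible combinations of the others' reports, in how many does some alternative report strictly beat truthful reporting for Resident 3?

8

Others report (18, 18, 18): truth gives 0; report 11 gives 7 > 0. Violating.
Others report (18, 18, 19): truth gives 0; report 11 gives 7 > 0. Violating.
Others report (18, 19, 18): truth gives 0; report 11 gives 7 > 0. Violating.
Others report (18, 19, 19): truth gives 0; report 11 gives 7 > 0. Violating.
Others report (6, 6, 6): truth gives 0; no alternative beats it.
Others report (6, 6, 11): truth gives 0; no alternative beats it.
(Checking all 64 profiles: 8 have a profitable deviation, 56 do not.)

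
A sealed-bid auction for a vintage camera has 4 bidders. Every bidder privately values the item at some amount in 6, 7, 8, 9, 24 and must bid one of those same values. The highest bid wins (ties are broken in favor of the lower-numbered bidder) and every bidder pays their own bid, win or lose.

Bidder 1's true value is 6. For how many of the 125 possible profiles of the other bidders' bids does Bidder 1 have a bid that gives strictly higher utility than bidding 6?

Others bid (6, 6, 7): truth gives -6; bid 7 gives -1 > -6. Violating.
Others bid (6, 6, 8): truth gives -6; bid 8 gives -2 > -6. Violating.
Others bid (6, 6, 9): truth gives -6; bid 9 gives -3 > -6. Violating.
Others bid (6, 7, 6): truth gives -6; bid 7 gives -1 > -6. Violating.
Others bid (6, 6, 6): truth gives 0; no alternative beats it.
Others bid (6, 6, 24): truth gives -6; no alternative beats it.
(Checking all 125 profiles: 63 have a profitable deviation, 62 do not.)

63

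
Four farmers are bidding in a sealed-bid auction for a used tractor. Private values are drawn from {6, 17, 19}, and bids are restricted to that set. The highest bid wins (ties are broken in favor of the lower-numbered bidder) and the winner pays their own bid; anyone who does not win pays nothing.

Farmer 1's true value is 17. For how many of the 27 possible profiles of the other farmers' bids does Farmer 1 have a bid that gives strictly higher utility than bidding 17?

1

Others bid (6, 6, 6): truth gives 0; bid 6 gives 11 > 0. Violating.
Others bid (6, 6, 17): truth gives 0; no alternative beats it.
Others bid (6, 6, 19): truth gives 0; no alternative beats it.
(Checking all 27 profiles: 1 has a profitable deviation, 26 do not.)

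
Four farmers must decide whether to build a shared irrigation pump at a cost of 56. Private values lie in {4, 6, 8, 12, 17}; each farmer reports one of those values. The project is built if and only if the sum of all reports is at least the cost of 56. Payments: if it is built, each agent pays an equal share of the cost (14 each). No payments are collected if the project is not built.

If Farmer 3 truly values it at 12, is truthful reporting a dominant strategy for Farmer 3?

Consider the case where Farmer 1 reports 12, Farmer 2 reports 17 and Farmer 4 reports 17.
Truthful report 12: project built, pays 14, utility 12 - 14 = -2.
Report 4 instead: project not built, utility 0.
Since 0 > -2, reporting 4 is strictly better here, so truthful reporting is not dominant.

No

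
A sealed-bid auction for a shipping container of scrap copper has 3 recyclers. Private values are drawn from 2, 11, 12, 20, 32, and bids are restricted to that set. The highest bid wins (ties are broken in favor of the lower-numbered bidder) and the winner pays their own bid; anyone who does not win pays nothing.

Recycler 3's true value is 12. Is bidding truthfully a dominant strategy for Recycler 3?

Consider the case where Recycler 1 bids 2 and Recycler 2 bids 2.
Truthful bid 12: wins, pays 12, utility 12 - 12 = 0.
Bid 11 instead: wins, pays 11, utility 12 - 11 = 1.
Since 1 > 0, bidding 11 is strictly better here, so truthful bidding is not dominant.

No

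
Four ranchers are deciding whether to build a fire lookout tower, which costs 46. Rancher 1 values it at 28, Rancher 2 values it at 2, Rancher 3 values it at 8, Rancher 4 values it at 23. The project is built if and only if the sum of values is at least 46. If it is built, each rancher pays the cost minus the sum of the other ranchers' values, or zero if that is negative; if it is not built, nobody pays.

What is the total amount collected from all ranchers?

Total value 61 ≥ cost 46, so it is built.
Rancher 1: others sum to 33; max(0, 46 - 33) = 13.
Rancher 2: others sum to 59; max(0, 46 - 59) = 0.
Rancher 3: others sum to 53; max(0, 46 - 53) = 0.
Rancher 4: others sum to 38; max(0, 46 - 38) = 8.
Total collected = 13 + 0 + 0 + 8 = 21.

21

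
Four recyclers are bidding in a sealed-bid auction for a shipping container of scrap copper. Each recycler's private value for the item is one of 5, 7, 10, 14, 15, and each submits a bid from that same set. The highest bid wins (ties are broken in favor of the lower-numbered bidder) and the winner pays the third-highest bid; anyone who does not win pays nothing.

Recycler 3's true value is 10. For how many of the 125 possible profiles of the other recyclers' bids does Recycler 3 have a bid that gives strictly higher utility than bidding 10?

Others bid (5, 5, 14): truth gives 0; bid 14 gives 5 > 0. Violating.
Others bid (5, 5, 15): truth gives 0; bid 15 gives 5 > 0. Violating.
Others bid (5, 7, 14): truth gives 0; bid 14 gives 3 > 0. Violating.
Others bid (5, 7, 15): truth gives 0; bid 15 gives 3 > 0. Violating.
Others bid (5, 5, 5): truth gives 5; no alternative beats it.
Others bid (5, 5, 7): truth gives 5; no alternative beats it.
(Checking all 125 profiles: 24 have a profitable deviation, 101 do not.)

24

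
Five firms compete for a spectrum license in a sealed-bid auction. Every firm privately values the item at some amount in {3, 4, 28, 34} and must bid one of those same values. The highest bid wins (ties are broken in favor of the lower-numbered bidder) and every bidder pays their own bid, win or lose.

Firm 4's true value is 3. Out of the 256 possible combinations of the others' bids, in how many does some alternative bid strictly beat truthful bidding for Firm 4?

2

Others bid (3, 3, 3, 3): truth gives -3; bid 4 gives -1 > -3. Violating.
Others bid (3, 3, 3, 4): truth gives -3; bid 4 gives -1 > -3. Violating.
Others bid (3, 3, 3, 28): truth gives -3; no alternative beats it.
Others bid (3, 3, 3, 34): truth gives -3; no alternative beats it.
(Checking all 256 profiles: 2 have a profitable deviation, 254 do not.)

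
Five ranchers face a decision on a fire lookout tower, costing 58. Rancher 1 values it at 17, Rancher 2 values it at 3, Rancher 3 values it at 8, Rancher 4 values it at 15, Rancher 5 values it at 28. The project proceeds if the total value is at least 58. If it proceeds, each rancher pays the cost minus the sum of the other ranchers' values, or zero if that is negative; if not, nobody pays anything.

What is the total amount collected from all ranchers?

21

Total value 71 ≥ cost 58, so it is built.
Rancher 1: others sum to 54; max(0, 58 - 54) = 4.
Rancher 2: others sum to 68; max(0, 58 - 68) = 0.
Rancher 3: others sum to 63; max(0, 58 - 63) = 0.
Rancher 4: others sum to 56; max(0, 58 - 56) = 2.
Rancher 5: others sum to 43; max(0, 58 - 43) = 15.
Total collected = 4 + 0 + 0 + 2 + 15 = 21.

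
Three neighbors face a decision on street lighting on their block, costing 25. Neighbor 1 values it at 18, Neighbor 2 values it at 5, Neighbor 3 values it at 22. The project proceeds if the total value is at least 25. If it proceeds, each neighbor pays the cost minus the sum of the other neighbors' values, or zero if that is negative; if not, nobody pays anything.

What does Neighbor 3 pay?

Total value 45 ≥ cost 25, so the project is built.
The other neighbors' values sum to 23.
Cost minus that sum is 25 - 23 = 2.

2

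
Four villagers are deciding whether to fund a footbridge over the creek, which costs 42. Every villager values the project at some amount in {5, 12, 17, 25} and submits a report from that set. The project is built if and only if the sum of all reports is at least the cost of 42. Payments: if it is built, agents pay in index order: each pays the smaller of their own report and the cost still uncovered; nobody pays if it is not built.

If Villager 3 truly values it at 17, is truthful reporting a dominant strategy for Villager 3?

Consider the case where Villager 1 reports 5, Villager 2 reports 5 and Villager 4 reports 25.
Truthful report 17: project built, pays 17, utility 17 - 17 = 0.
Report 12 instead: project built, pays 12, utility 17 - 12 = 5.
Since 5 > 0, reporting 12 is strictly better here, so truthful reporting is not dominant.

No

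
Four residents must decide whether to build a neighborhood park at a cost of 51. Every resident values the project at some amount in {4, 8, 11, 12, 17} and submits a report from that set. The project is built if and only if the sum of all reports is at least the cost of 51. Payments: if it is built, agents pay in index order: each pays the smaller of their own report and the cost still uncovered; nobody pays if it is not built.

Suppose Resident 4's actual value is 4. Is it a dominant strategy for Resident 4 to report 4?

Check each profile of the others' reports and compare truth against every alternative report.
Others report (11, 17, 17): truth gives 0, best alternative gives -2.
Others report (17, 11, 17): truth gives 0, best alternative gives -2.
Others report (17, 17, 11): truth gives 0, best alternative gives -2.
Others report (12, 17, 17): truth gives 0, best alternative gives -1.
Others report (17, 12, 17): truth gives 0, best alternative gives -1.
Others report (17, 17, 12): truth gives 0, best alternative gives -1.
(Remaining 119 profiles checked similarly; truth is weakly best in each.)
In every case the truthful report is at least as good as any alternative, so it is a dominant strategy.

Yes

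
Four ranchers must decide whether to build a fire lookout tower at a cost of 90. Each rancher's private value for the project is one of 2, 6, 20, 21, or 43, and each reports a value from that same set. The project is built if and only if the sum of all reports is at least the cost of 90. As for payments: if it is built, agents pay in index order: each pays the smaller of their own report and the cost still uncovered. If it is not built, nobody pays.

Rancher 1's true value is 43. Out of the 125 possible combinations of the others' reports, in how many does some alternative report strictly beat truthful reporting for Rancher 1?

37

Others report (2, 43, 43): truth gives 0; report 2 gives 41 > 0. Violating.
Others report (6, 20, 43): truth gives 0; report 21 gives 22 > 0. Violating.
Others report (6, 21, 43): truth gives 0; report 20 gives 23 > 0. Violating.
Others report (6, 43, 20): truth gives 0; report 21 gives 22 > 0. Violating.
Others report (2, 2, 2): truth gives 0; no alternative beats it.
Others report (2, 2, 6): truth gives 0; no alternative beats it.
(Checking all 125 profiles: 37 have a profitable deviation, 88 do not.)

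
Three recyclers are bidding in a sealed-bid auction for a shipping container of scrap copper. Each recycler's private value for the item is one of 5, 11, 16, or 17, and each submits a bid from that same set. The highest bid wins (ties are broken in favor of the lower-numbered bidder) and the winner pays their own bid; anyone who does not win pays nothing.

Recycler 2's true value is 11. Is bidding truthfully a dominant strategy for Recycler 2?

Yes

Check each profile of the others' bids and compare truth against every alternative bid.
Others bid (5, 5): truth gives 0, best alternative gives 0.
Others bid (5, 11): truth gives 0, best alternative gives 0.
Others bid (5, 16): truth gives 0, best alternative gives 0.
Others bid (5, 17): truth gives 0, best alternative gives 0.
Others bid (11, 5): truth gives 0, best alternative gives 0.
Others bid (11, 11): truth gives 0, best alternative gives 0.
(Remaining 10 profiles checked similarly; truth is weakly best in each.)
In every case the truthful bid is at least as good as any alternative, so it is a dominant strategy.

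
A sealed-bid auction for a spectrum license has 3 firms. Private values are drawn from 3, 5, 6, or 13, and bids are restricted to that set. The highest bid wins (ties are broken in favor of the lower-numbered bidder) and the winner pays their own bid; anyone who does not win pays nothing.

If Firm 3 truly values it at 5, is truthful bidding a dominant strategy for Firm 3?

Yes

Check each profile of the others' bids and compare truth against every alternative bid.
Others bid (3, 3): truth gives 0, best alternative gives 0.
Others bid (3, 5): truth gives 0, best alternative gives 0.
Others bid (3, 6): truth gives 0, best alternative gives 0.
Others bid (3, 13): truth gives 0, best alternative gives 0.
Others bid (5, 3): truth gives 0, best alternative gives 0.
Others bid (5, 5): truth gives 0, best alternative gives 0.
(Remaining 10 profiles checked similarly; truth is weakly best in each.)
In every case the truthful bid is at least as good as any alternative, so it is a dominant strategy.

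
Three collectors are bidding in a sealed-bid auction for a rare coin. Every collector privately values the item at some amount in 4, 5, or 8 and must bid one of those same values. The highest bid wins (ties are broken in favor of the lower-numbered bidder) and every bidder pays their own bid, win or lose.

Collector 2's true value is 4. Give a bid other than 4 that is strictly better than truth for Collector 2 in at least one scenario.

Suppose Collector 1 bids 4 and Collector 3 bids 4.
Bid 4: loses but pays 4, utility -4.
Bid 5: wins, pays 5, utility 4 - 5 = -1.
So bidding 5 beats truth here (-1 > -4).

5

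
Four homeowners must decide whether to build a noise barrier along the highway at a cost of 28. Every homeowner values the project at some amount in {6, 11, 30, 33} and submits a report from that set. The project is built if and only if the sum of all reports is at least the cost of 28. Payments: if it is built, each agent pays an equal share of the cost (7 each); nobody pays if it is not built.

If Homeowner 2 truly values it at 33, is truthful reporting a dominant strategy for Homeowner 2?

Yes

Check each profile of the others' reports and compare truth against every alternative report.
Others report (6, 6, 6): truth gives 26, best alternative gives 26.
Others report (6, 6, 11): truth gives 26, best alternative gives 26.
Others report (6, 6, 30): truth gives 26, best alternative gives 26.
Others report (6, 6, 33): truth gives 26, best alternative gives 26.
Others report (6, 11, 6): truth gives 26, best alternative gives 26.
Others report (6, 11, 11): truth gives 26, best alternative gives 26.
(Remaining 58 profiles checked similarly; truth is weakly best in each.)
In every case the truthful report is at least as good as any alternative, so it is a dominant strategy.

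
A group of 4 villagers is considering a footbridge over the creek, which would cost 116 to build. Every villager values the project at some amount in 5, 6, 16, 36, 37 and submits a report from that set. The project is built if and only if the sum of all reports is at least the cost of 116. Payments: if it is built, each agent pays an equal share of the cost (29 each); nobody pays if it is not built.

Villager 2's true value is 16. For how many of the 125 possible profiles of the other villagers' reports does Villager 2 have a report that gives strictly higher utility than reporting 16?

Others report (36, 36, 36): truth gives -13; report 5 gives 0 > -13. Violating.
Others report (36, 36, 37): truth gives -13; report 5 gives 0 > -13. Violating.
Others report (36, 37, 36): truth gives -13; report 5 gives 0 > -13. Violating.
Others report (36, 37, 37): truth gives -13; report 5 gives 0 > -13. Violating.
Others report (5, 5, 5): truth gives 0; no alternative beats it.
Others report (5, 5, 6): truth gives 0; no alternative beats it.
(Checking all 125 profiles: 7 have a profitable deviation, 118 do not.)

7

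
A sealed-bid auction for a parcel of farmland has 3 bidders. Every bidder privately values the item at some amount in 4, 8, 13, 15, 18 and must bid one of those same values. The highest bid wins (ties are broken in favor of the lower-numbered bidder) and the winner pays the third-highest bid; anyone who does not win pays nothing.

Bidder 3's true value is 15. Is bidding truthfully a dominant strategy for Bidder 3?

No

Consider the case where Bidder 1 bids 4 and Bidder 2 bids 15.
Truthful bid 15: loses, pays 0, utility 0.
Bid 18 instead: wins, pays 4, utility 15 - 4 = 11.
Since 11 > 0, bidding 18 is strictly better here, so truthful bidding is not dominant.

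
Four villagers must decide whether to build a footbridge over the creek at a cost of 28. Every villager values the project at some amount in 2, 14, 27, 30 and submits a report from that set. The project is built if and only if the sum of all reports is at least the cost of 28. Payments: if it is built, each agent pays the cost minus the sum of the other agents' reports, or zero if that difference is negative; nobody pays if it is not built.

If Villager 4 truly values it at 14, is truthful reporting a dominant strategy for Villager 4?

Yes

Check each profile of the others' reports and compare truth against every alternative report.
Others report (2, 2, 27): truth gives 14, best alternative gives 14.
Others report (2, 2, 30): truth gives 14, best alternative gives 14.
Others report (2, 14, 14): truth gives 14, best alternative gives 14.
Others report (2, 14, 27): truth gives 14, best alternative gives 14.
Others report (2, 14, 30): truth gives 14, best alternative gives 14.
Others report (2, 27, 2): truth gives 14, best alternative gives 14.
(Remaining 58 profiles checked similarly; truth is weakly best in each.)
In every case the truthful report is at least as good as any alternative, so it is a dominant strategy.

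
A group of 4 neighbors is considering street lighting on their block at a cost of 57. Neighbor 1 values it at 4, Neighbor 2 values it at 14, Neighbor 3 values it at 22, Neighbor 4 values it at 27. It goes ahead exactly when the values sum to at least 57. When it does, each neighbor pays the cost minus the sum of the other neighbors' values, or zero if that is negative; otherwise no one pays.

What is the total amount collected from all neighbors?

Total value 67 ≥ cost 57, so it is built.
Neighbor 1: others sum to 63; max(0, 57 - 63) = 0.
Neighbor 2: others sum to 53; max(0, 57 - 53) = 4.
Neighbor 3: others sum to 45; max(0, 57 - 45) = 12.
Neighbor 4: others sum to 40; max(0, 57 - 40) = 17.
Total collected = 0 + 4 + 12 + 17 = 33.

33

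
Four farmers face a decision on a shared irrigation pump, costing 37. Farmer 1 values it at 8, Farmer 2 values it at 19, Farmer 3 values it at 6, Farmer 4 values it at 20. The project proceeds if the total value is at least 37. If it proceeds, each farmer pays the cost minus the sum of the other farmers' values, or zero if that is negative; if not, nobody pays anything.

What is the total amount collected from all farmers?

Total value 53 ≥ cost 37, so it is built.
Farmer 1: others sum to 45; max(0, 37 - 45) = 0.
Farmer 2: others sum to 34; max(0, 37 - 34) = 3.
Farmer 3: others sum to 47; max(0, 37 - 47) = 0.
Farmer 4: others sum to 33; max(0, 37 - 33) = 4.
Total collected = 0 + 3 + 0 + 4 = 7.

7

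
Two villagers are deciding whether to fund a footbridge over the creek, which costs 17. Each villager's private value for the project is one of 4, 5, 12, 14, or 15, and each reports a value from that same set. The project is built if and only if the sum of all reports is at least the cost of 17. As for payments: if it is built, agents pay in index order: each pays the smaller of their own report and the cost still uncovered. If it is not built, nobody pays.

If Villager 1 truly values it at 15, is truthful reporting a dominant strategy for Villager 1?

Consider the case where Villager 2 reports 4.
Truthful report 15: project built, pays 15, utility 15 - 15 = 0.
Report 14 instead: project built, pays 14, utility 15 - 14 = 1.
Since 1 > 0, reporting 14 is strictly better here, so truthful reporting is not dominant.

No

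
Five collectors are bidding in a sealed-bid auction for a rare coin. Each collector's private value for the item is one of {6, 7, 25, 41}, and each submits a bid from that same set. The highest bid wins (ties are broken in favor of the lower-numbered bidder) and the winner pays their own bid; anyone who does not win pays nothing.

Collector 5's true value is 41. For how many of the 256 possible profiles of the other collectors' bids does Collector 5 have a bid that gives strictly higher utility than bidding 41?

16

Others bid (6, 6, 6, 6): truth gives 0; bid 7 gives 34 > 0. Violating.
Others bid (6, 6, 6, 7): truth gives 0; bid 25 gives 16 > 0. Violating.
Others bid (6, 6, 7, 6): truth gives 0; bid 25 gives 16 > 0. Violating.
Others bid (6, 6, 7, 7): truth gives 0; bid 25 gives 16 > 0. Violating.
Others bid (6, 6, 6, 25): truth gives 0; no alternative beats it.
Others bid (6, 6, 6, 41): truth gives 0; no alternative beats it.
(Checking all 256 profiles: 16 have a profitable deviation, 240 do not.)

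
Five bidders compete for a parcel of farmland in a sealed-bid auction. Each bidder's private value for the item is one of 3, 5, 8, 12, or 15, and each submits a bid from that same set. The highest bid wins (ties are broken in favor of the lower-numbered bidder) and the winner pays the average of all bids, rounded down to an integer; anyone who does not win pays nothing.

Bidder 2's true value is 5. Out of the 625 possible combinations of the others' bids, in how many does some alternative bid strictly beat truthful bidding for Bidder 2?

4

Others bid (5, 3, 3, 3): truth gives 0; bid 8 gives 1 > 0. Violating.
Others bid (5, 3, 3, 5): truth gives 0; bid 8 gives 1 > 0. Violating.
Others bid (5, 3, 5, 3): truth gives 0; bid 8 gives 1 > 0. Violating.
Others bid (5, 5, 3, 3): truth gives 0; bid 8 gives 1 > 0. Violating.
Others bid (3, 3, 3, 3): truth gives 2; no alternative beats it.
Others bid (3, 3, 3, 5): truth gives 2; no alternative beats it.
(Checking all 625 profiles: 4 have a profitable deviation, 621 do not.)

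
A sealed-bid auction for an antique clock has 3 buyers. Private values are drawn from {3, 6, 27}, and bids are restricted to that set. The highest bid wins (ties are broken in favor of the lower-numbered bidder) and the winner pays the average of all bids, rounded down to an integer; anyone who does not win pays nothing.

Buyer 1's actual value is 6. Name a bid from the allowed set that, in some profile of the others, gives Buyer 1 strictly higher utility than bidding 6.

Suppose Buyer 2 bids 3 and Buyer 3 bids 3.
Bid 6: wins, pays 4, utility 6 - 4 = 2.
Bid 3: wins, pays 3, utility 6 - 3 = 3.
So bidding 3 beats truth here (3 > 2).

3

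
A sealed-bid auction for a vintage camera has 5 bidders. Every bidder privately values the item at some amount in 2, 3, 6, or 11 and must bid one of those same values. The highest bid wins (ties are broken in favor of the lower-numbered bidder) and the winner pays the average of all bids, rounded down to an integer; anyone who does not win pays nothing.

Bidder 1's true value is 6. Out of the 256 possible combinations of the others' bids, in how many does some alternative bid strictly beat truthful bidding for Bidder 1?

Others bid (2, 2, 2, 3): truth gives 3; bid 3 gives 4 > 3. Violating.
Others bid (2, 2, 2, 11): truth gives 0; bid 11 gives 1 > 0. Violating.
Others bid (2, 2, 3, 2): truth gives 3; bid 3 gives 4 > 3. Violating.
Others bid (2, 2, 3, 3): truth gives 3; bid 3 gives 4 > 3. Violating.
Others bid (2, 2, 2, 2): truth gives 4; no alternative beats it.
Others bid (2, 2, 2, 6): truth gives 3; no alternative beats it.
(Checking all 256 profiles: 30 have a profitable deviation, 226 do not.)

30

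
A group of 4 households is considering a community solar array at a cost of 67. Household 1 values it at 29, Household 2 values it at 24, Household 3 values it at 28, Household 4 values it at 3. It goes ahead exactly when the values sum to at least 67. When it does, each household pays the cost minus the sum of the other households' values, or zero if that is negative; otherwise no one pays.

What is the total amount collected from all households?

30

Total value 84 ≥ cost 67, so it is built.
Household 1: others sum to 55; max(0, 67 - 55) = 12.
Household 2: others sum to 60; max(0, 67 - 60) = 7.
Household 3: others sum to 56; max(0, 67 - 56) = 11.
Household 4: others sum to 81; max(0, 67 - 81) = 0.
Total collected = 12 + 7 + 11 + 0 = 30.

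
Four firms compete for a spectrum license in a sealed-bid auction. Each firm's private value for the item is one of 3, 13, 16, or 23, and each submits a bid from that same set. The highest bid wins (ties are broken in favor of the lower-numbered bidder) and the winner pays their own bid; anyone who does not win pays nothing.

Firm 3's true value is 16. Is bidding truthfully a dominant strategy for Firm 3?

Consider the case where Firm 1 bids 3, Firm 2 bids 3 and Firm 4 bids 3.
Truthful bid 16: wins, pays 16, utility 16 - 16 = 0.
Bid 13 instead: wins, pays 13, utility 16 - 13 = 3.
Since 3 > 0, bidding 13 is strictly better here, so truthful bidding is not dominant.

No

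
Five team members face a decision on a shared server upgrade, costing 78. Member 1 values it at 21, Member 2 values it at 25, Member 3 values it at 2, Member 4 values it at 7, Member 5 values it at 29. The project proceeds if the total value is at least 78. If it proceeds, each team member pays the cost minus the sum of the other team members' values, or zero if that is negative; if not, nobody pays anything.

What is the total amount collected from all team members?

Total value 84 ≥ cost 78, so it is built.
Member 1: others sum to 63; max(0, 78 - 63) = 15.
Member 2: others sum to 59; max(0, 78 - 59) = 19.
Member 3: others sum to 82; max(0, 78 - 82) = 0.
Member 4: others sum to 77; max(0, 78 - 77) = 1.
Member 5: others sum to 55; max(0, 78 - 55) = 23.
Total collected = 15 + 19 + 0 + 1 + 23 = 58.

58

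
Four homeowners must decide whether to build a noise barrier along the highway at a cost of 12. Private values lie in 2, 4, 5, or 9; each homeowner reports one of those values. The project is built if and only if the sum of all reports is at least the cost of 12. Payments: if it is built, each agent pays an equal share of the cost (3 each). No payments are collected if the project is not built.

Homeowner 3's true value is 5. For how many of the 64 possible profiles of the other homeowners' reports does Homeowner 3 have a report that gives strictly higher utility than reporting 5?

1

Others report (2, 2, 2): truth gives 0; report 9 gives 2 > 0. Violating.
Others report (2, 2, 4): truth gives 2; no alternative beats it.
Others report (2, 2, 5): truth gives 2; no alternative beats it.
(Checking all 64 profiles: 1 has a profitable deviation, 63 do not.)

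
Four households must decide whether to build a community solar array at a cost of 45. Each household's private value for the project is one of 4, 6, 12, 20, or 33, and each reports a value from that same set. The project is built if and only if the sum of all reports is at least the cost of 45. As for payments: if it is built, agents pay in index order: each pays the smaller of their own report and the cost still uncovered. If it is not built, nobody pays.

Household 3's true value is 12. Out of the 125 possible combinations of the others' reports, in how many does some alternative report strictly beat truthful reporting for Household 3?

49

Others report (4, 4, 33): truth gives 0; report 4 gives 8 > 0. Violating.
Others report (4, 6, 33): truth gives 0; report 4 gives 8 > 0. Violating.
Others report (4, 12, 33): truth gives 0; report 4 gives 8 > 0. Violating.
Others report (4, 20, 20): truth gives 0; report 4 gives 8 > 0. Violating.
Others report (4, 4, 4): truth gives 0; no alternative beats it.
Others report (4, 4, 6): truth gives 0; no alternative beats it.
(Checking all 125 profiles: 49 have a profitable deviation, 76 do not.)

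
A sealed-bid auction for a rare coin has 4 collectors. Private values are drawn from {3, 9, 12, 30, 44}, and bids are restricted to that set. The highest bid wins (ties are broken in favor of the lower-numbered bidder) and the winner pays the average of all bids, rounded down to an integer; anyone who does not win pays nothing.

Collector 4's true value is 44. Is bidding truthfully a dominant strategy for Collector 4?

Consider the case where Collector 1 bids 3, Collector 2 bids 3 and Collector 3 bids 3.
Truthful bid 44: wins, pays 13, utility 44 - 13 = 31.
Bid 9 instead: wins, pays 4, utility 44 - 4 = 40.
Since 40 > 31, bidding 9 is strictly better here, so truthful bidding is not dominant.

No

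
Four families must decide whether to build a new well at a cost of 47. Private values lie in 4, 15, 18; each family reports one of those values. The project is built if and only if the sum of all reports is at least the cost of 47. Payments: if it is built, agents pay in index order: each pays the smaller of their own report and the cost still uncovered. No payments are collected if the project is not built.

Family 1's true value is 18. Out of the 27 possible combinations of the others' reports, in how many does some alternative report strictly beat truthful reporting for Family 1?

20

Others report (4, 15, 15): truth gives 0; report 15 gives 3 > 0. Violating.
Others report (4, 15, 18): truth gives 0; report 15 gives 3 > 0. Violating.
Others report (4, 18, 15): truth gives 0; report 15 gives 3 > 0. Violating.
Others report (4, 18, 18): truth gives 0; report 15 gives 3 > 0. Violating.
Others report (4, 4, 4): truth gives 0; no alternative beats it.
Others report (4, 4, 15): truth gives 0; no alternative beats it.
(Checking all 27 profiles: 20 have a profitable deviation, 7 do not.)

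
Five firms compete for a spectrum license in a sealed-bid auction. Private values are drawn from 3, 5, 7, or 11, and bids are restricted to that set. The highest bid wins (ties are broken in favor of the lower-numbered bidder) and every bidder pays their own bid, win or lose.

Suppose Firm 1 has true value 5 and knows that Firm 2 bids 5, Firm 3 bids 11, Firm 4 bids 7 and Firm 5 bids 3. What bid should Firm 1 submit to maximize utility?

3

Bid 3: loses but pays 3, utility -3.
Bid 5: loses but pays 5, utility -5.
Bid 7: loses but pays 7, utility -7.
Bid 11: wins, pays 11, utility 5 - 11 = -6.
The best choice is 3 with utility -3.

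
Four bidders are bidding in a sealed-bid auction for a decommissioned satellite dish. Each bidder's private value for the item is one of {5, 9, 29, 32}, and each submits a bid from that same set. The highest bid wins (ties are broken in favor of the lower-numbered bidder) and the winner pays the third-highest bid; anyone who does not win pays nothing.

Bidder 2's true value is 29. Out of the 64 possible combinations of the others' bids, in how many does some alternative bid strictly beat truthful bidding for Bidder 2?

Others bid (5, 5, 32): truth gives 0; bid 32 gives 24 > 0. Violating.
Others bid (5, 9, 32): truth gives 0; bid 32 gives 20 > 0. Violating.
Others bid (5, 32, 5): truth gives 0; bid 32 gives 24 > 0. Violating.
Others bid (5, 32, 9): truth gives 0; bid 32 gives 20 > 0. Violating.
Others bid (5, 5, 5): truth gives 24; no alternative beats it.
Others bid (5, 5, 9): truth gives 24; no alternative beats it.
(Checking all 64 profiles: 12 have a profitable deviation, 52 do not.)

12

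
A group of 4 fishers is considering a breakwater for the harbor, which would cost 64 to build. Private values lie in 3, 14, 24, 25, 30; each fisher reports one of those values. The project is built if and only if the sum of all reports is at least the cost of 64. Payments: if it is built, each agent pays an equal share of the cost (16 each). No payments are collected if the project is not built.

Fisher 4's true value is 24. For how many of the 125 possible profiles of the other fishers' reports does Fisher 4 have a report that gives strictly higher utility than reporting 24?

Others report (3, 3, 30): truth gives 0; report 30 gives 8 > 0. Violating.
Others report (3, 30, 3): truth gives 0; report 30 gives 8 > 0. Violating.
Others report (30, 3, 3): truth gives 0; report 30 gives 8 > 0. Violating.
Others report (3, 3, 3): truth gives 0; no alternative beats it.
Others report (3, 3, 14): truth gives 0; no alternative beats it.
(Checking all 125 profiles: 3 have a profitable deviation, 122 do not.)

3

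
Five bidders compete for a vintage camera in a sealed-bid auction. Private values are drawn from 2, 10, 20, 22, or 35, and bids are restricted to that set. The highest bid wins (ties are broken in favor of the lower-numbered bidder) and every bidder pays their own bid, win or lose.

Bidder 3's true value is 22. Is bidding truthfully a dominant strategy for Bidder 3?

No

Consider the case where Bidder 1 bids 2, Bidder 2 bids 2, Bidder 4 bids 2 and Bidder 5 bids 2.
Truthful bid 22: wins, pays 22, utility 22 - 22 = 0.
Bid 10 instead: wins, pays 10, utility 22 - 10 = 12.
Since 12 > 0, bidding 10 is strictly better here, so truthful bidding is not dominant.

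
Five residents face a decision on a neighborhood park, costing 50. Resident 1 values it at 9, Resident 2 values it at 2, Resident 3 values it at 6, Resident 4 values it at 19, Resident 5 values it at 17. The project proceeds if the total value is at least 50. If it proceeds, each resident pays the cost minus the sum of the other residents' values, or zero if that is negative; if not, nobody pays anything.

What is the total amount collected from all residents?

Total value 53 ≥ cost 50, so it is built.
Resident 1: others sum to 44; max(0, 50 - 44) = 6.
Resident 2: others sum to 51; max(0, 50 - 51) = 0.
Resident 3: others sum to 47; max(0, 50 - 47) = 3.
Resident 4: others sum to 34; max(0, 50 - 34) = 16.
Resident 5: others sum to 36; max(0, 50 - 36) = 14.
Total collected = 6 + 0 + 3 + 16 + 14 = 39.

39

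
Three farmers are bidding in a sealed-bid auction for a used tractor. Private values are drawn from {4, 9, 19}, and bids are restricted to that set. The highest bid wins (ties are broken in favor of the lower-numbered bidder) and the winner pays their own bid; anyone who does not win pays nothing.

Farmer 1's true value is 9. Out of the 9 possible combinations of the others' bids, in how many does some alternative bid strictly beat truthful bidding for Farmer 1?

1

Others bid (4, 4): truth gives 0; bid 4 gives 5 > 0. Violating.
Others bid (4, 9): truth gives 0; no alternative beats it.
Others bid (4, 19): truth gives 0; no alternative beats it.
(Checking all 9 profiles: 1 has a profitable deviation, 8 do not.)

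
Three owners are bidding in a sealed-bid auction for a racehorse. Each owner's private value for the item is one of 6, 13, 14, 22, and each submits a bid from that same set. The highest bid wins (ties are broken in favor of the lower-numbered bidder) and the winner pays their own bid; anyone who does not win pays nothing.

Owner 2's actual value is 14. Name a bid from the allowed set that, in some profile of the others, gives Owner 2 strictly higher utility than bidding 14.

13

Suppose Owner 1 bids 6 and Owner 3 bids 6.
Bid 14: wins, pays 14, utility 14 - 14 = 0.
Bid 13: wins, pays 13, utility 14 - 13 = 1.
So bidding 13 beats truth here (1 > 0).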